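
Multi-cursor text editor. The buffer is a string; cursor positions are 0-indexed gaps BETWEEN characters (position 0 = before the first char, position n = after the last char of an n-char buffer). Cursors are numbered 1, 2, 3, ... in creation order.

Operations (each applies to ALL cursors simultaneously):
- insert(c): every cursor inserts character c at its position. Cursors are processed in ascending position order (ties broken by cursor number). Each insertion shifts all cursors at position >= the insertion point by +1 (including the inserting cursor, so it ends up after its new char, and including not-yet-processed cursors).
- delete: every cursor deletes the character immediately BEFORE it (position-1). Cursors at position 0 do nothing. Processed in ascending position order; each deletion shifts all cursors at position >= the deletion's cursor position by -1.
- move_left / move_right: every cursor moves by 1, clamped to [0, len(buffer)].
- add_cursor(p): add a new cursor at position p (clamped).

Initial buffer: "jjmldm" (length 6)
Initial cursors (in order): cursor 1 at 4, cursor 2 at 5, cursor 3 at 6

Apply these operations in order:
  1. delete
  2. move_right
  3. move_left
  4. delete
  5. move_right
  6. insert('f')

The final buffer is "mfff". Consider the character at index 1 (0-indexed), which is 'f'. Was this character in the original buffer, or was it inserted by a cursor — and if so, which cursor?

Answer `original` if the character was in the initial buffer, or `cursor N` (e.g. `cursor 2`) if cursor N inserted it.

After op 1 (delete): buffer="jjm" (len 3), cursors c1@3 c2@3 c3@3, authorship ...
After op 2 (move_right): buffer="jjm" (len 3), cursors c1@3 c2@3 c3@3, authorship ...
After op 3 (move_left): buffer="jjm" (len 3), cursors c1@2 c2@2 c3@2, authorship ...
After op 4 (delete): buffer="m" (len 1), cursors c1@0 c2@0 c3@0, authorship .
After op 5 (move_right): buffer="m" (len 1), cursors c1@1 c2@1 c3@1, authorship .
After op 6 (insert('f')): buffer="mfff" (len 4), cursors c1@4 c2@4 c3@4, authorship .123
Authorship (.=original, N=cursor N): . 1 2 3
Index 1: author = 1

Answer: cursor 1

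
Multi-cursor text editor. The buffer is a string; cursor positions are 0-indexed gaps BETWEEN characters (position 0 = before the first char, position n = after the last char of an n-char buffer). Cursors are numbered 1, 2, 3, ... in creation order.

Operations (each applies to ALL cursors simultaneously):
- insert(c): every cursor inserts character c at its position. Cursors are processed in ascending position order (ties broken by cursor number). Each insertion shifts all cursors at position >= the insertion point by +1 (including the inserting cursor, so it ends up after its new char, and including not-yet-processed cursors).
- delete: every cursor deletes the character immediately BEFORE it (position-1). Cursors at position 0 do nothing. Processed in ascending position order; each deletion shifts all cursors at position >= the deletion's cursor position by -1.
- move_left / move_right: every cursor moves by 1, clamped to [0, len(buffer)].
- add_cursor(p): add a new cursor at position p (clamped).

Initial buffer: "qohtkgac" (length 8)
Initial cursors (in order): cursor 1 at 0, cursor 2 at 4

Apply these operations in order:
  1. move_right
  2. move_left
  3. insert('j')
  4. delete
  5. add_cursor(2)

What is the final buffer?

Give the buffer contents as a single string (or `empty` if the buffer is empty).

After op 1 (move_right): buffer="qohtkgac" (len 8), cursors c1@1 c2@5, authorship ........
After op 2 (move_left): buffer="qohtkgac" (len 8), cursors c1@0 c2@4, authorship ........
After op 3 (insert('j')): buffer="jqohtjkgac" (len 10), cursors c1@1 c2@6, authorship 1....2....
After op 4 (delete): buffer="qohtkgac" (len 8), cursors c1@0 c2@4, authorship ........
After op 5 (add_cursor(2)): buffer="qohtkgac" (len 8), cursors c1@0 c3@2 c2@4, authorship ........

Answer: qohtkgac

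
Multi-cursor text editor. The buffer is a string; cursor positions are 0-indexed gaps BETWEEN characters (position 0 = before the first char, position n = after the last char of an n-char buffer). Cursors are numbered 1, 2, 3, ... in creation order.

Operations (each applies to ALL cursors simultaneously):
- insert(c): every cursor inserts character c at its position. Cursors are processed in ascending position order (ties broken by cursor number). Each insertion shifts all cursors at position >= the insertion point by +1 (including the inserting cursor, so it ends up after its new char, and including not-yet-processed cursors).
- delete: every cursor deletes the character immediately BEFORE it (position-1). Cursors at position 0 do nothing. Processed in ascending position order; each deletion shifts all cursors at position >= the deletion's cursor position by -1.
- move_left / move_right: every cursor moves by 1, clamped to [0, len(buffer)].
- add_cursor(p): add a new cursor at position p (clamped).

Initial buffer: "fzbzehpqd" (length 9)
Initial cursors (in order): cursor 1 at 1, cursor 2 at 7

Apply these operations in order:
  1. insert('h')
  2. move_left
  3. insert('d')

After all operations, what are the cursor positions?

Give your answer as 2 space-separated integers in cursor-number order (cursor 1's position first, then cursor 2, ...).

Answer: 2 10

Derivation:
After op 1 (insert('h')): buffer="fhzbzehphqd" (len 11), cursors c1@2 c2@9, authorship .1......2..
After op 2 (move_left): buffer="fhzbzehphqd" (len 11), cursors c1@1 c2@8, authorship .1......2..
After op 3 (insert('d')): buffer="fdhzbzehpdhqd" (len 13), cursors c1@2 c2@10, authorship .11......22..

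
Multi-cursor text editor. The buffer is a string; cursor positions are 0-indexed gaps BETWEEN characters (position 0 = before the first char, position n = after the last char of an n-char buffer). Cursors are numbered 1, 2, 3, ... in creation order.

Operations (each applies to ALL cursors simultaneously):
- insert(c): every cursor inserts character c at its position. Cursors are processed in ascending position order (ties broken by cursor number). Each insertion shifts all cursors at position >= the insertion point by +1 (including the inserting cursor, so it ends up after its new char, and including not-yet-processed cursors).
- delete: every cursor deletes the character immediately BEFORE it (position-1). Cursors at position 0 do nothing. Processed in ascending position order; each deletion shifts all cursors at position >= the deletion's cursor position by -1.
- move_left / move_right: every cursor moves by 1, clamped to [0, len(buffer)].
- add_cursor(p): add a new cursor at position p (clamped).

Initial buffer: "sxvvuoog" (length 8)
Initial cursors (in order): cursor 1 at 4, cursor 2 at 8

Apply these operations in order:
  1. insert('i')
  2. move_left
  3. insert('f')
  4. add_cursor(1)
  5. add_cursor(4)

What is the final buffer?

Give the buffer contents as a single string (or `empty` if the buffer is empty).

After op 1 (insert('i')): buffer="sxvviuoogi" (len 10), cursors c1@5 c2@10, authorship ....1....2
After op 2 (move_left): buffer="sxvviuoogi" (len 10), cursors c1@4 c2@9, authorship ....1....2
After op 3 (insert('f')): buffer="sxvvfiuoogfi" (len 12), cursors c1@5 c2@11, authorship ....11....22
After op 4 (add_cursor(1)): buffer="sxvvfiuoogfi" (len 12), cursors c3@1 c1@5 c2@11, authorship ....11....22
After op 5 (add_cursor(4)): buffer="sxvvfiuoogfi" (len 12), cursors c3@1 c4@4 c1@5 c2@11, authorship ....11....22

Answer: sxvvfiuoogfi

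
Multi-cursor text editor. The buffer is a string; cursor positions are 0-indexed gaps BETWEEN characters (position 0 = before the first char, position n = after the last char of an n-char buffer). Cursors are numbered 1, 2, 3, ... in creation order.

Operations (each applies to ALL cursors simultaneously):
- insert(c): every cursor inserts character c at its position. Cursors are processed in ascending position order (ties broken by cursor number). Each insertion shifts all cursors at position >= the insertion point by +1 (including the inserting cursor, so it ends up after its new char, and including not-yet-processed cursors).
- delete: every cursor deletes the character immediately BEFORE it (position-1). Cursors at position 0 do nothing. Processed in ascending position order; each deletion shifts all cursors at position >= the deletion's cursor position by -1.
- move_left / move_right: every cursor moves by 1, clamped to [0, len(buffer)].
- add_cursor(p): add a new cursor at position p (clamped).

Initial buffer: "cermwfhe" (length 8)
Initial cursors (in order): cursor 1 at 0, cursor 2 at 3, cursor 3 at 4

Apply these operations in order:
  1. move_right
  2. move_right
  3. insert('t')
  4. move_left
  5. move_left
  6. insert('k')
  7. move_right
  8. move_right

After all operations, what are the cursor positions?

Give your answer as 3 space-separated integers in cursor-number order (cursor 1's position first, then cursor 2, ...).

Answer: 4 9 12

Derivation:
After op 1 (move_right): buffer="cermwfhe" (len 8), cursors c1@1 c2@4 c3@5, authorship ........
After op 2 (move_right): buffer="cermwfhe" (len 8), cursors c1@2 c2@5 c3@6, authorship ........
After op 3 (insert('t')): buffer="cetrmwtfthe" (len 11), cursors c1@3 c2@7 c3@9, authorship ..1...2.3..
After op 4 (move_left): buffer="cetrmwtfthe" (len 11), cursors c1@2 c2@6 c3@8, authorship ..1...2.3..
After op 5 (move_left): buffer="cetrmwtfthe" (len 11), cursors c1@1 c2@5 c3@7, authorship ..1...2.3..
After op 6 (insert('k')): buffer="cketrmkwtkfthe" (len 14), cursors c1@2 c2@7 c3@10, authorship .1.1..2.23.3..
After op 7 (move_right): buffer="cketrmkwtkfthe" (len 14), cursors c1@3 c2@8 c3@11, authorship .1.1..2.23.3..
After op 8 (move_right): buffer="cketrmkwtkfthe" (len 14), cursors c1@4 c2@9 c3@12, authorship .1.1..2.23.3..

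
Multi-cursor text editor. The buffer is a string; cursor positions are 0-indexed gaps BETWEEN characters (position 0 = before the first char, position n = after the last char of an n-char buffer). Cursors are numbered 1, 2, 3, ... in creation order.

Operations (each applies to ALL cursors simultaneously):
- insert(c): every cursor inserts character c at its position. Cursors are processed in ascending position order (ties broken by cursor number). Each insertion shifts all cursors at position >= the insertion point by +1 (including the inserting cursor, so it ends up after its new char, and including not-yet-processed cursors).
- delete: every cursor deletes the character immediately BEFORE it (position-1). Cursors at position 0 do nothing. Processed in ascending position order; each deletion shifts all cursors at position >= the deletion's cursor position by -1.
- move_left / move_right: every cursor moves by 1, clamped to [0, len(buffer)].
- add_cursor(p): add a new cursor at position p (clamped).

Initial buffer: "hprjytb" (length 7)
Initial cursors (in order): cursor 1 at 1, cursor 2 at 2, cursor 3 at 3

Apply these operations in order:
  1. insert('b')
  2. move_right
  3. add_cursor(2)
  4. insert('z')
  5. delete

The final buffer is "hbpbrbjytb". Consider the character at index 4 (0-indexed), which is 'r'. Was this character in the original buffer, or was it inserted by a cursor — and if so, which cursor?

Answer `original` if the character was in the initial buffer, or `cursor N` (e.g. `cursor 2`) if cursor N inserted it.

Answer: original

Derivation:
After op 1 (insert('b')): buffer="hbpbrbjytb" (len 10), cursors c1@2 c2@4 c3@6, authorship .1.2.3....
After op 2 (move_right): buffer="hbpbrbjytb" (len 10), cursors c1@3 c2@5 c3@7, authorship .1.2.3....
After op 3 (add_cursor(2)): buffer="hbpbrbjytb" (len 10), cursors c4@2 c1@3 c2@5 c3@7, authorship .1.2.3....
After op 4 (insert('z')): buffer="hbzpzbrzbjzytb" (len 14), cursors c4@3 c1@5 c2@8 c3@11, authorship .14.12.23.3...
After op 5 (delete): buffer="hbpbrbjytb" (len 10), cursors c4@2 c1@3 c2@5 c3@7, authorship .1.2.3....
Authorship (.=original, N=cursor N): . 1 . 2 . 3 . . . .
Index 4: author = original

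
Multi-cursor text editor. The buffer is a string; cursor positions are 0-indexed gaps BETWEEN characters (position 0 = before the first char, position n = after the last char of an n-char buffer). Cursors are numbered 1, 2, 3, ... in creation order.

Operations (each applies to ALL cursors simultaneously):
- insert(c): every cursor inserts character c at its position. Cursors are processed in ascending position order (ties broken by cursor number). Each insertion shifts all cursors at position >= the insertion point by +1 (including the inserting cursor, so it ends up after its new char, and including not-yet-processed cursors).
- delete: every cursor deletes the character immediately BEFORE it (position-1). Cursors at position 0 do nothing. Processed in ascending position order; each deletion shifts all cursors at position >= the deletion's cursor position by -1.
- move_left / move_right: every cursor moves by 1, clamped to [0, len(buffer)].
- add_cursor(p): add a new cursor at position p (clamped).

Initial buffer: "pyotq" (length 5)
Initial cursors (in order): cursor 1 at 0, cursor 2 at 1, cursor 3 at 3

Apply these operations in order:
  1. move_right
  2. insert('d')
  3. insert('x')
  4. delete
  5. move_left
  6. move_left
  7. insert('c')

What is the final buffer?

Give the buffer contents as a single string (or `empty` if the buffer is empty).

Answer: cpdcydoctdq

Derivation:
After op 1 (move_right): buffer="pyotq" (len 5), cursors c1@1 c2@2 c3@4, authorship .....
After op 2 (insert('d')): buffer="pdydotdq" (len 8), cursors c1@2 c2@4 c3@7, authorship .1.2..3.
After op 3 (insert('x')): buffer="pdxydxotdxq" (len 11), cursors c1@3 c2@6 c3@10, authorship .11.22..33.
After op 4 (delete): buffer="pdydotdq" (len 8), cursors c1@2 c2@4 c3@7, authorship .1.2..3.
After op 5 (move_left): buffer="pdydotdq" (len 8), cursors c1@1 c2@3 c3@6, authorship .1.2..3.
After op 6 (move_left): buffer="pdydotdq" (len 8), cursors c1@0 c2@2 c3@5, authorship .1.2..3.
After op 7 (insert('c')): buffer="cpdcydoctdq" (len 11), cursors c1@1 c2@4 c3@8, authorship 1.12.2.3.3.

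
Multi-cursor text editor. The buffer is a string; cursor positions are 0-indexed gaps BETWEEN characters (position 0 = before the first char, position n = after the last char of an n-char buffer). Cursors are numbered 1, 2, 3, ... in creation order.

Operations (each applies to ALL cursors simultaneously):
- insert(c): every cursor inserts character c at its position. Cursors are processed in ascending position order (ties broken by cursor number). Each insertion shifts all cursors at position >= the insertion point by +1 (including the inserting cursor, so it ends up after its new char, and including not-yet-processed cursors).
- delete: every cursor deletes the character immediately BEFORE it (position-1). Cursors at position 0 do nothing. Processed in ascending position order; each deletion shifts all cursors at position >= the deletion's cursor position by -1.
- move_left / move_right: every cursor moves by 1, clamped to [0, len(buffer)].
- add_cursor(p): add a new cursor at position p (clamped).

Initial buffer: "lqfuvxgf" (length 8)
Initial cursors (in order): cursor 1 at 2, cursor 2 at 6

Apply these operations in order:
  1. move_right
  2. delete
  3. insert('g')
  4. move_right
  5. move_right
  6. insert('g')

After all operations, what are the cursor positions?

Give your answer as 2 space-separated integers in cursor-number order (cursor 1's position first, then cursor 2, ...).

After op 1 (move_right): buffer="lqfuvxgf" (len 8), cursors c1@3 c2@7, authorship ........
After op 2 (delete): buffer="lquvxf" (len 6), cursors c1@2 c2@5, authorship ......
After op 3 (insert('g')): buffer="lqguvxgf" (len 8), cursors c1@3 c2@7, authorship ..1...2.
After op 4 (move_right): buffer="lqguvxgf" (len 8), cursors c1@4 c2@8, authorship ..1...2.
After op 5 (move_right): buffer="lqguvxgf" (len 8), cursors c1@5 c2@8, authorship ..1...2.
After op 6 (insert('g')): buffer="lqguvgxgfg" (len 10), cursors c1@6 c2@10, authorship ..1..1.2.2

Answer: 6 10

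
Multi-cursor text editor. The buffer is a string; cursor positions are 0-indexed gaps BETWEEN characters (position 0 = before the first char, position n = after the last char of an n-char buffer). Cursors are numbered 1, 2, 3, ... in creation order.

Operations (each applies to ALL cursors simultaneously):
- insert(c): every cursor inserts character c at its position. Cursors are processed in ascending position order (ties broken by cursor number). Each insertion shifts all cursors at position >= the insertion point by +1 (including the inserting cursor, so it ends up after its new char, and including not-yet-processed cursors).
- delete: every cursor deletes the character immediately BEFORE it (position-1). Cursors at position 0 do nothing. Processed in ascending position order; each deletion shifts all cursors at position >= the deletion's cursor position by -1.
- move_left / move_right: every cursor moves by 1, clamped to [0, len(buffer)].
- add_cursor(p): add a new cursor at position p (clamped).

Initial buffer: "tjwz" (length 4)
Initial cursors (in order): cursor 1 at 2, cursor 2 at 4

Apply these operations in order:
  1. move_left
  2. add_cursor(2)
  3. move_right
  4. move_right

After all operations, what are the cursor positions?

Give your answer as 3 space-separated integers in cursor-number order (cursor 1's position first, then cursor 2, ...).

Answer: 3 4 4

Derivation:
After op 1 (move_left): buffer="tjwz" (len 4), cursors c1@1 c2@3, authorship ....
After op 2 (add_cursor(2)): buffer="tjwz" (len 4), cursors c1@1 c3@2 c2@3, authorship ....
After op 3 (move_right): buffer="tjwz" (len 4), cursors c1@2 c3@3 c2@4, authorship ....
After op 4 (move_right): buffer="tjwz" (len 4), cursors c1@3 c2@4 c3@4, authorship ....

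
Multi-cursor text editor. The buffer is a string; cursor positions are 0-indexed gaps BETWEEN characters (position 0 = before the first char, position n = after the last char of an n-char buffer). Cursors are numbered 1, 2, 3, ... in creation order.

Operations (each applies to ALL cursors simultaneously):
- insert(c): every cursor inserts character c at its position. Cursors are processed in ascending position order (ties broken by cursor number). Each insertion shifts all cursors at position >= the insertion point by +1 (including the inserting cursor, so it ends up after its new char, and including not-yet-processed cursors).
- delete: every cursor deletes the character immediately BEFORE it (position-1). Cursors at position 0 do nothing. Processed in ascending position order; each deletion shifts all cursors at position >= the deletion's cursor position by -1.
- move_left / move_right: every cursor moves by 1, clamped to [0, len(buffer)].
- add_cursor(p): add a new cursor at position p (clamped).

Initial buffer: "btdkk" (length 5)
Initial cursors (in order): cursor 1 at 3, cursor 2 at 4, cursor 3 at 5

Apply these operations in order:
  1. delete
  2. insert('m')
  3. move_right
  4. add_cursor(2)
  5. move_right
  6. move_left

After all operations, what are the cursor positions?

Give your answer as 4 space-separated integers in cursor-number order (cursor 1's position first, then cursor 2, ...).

After op 1 (delete): buffer="bt" (len 2), cursors c1@2 c2@2 c3@2, authorship ..
After op 2 (insert('m')): buffer="btmmm" (len 5), cursors c1@5 c2@5 c3@5, authorship ..123
After op 3 (move_right): buffer="btmmm" (len 5), cursors c1@5 c2@5 c3@5, authorship ..123
After op 4 (add_cursor(2)): buffer="btmmm" (len 5), cursors c4@2 c1@5 c2@5 c3@5, authorship ..123
After op 5 (move_right): buffer="btmmm" (len 5), cursors c4@3 c1@5 c2@5 c3@5, authorship ..123
After op 6 (move_left): buffer="btmmm" (len 5), cursors c4@2 c1@4 c2@4 c3@4, authorship ..123

Answer: 4 4 4 2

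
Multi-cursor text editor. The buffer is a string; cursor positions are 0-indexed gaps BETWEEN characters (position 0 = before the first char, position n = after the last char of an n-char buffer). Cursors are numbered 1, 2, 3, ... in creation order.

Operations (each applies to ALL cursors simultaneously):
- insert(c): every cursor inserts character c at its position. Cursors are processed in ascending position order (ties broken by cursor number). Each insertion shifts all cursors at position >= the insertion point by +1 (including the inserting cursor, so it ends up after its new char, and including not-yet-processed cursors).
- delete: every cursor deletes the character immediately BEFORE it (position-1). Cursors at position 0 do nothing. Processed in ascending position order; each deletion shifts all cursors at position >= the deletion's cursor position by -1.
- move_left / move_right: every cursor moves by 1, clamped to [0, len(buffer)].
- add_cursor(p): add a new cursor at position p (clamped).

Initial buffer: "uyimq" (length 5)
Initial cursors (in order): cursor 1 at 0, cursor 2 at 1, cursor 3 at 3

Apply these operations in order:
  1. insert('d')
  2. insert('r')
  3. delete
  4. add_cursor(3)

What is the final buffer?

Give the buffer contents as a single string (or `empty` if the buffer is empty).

After op 1 (insert('d')): buffer="dudyidmq" (len 8), cursors c1@1 c2@3 c3@6, authorship 1.2..3..
After op 2 (insert('r')): buffer="drudryidrmq" (len 11), cursors c1@2 c2@5 c3@9, authorship 11.22..33..
After op 3 (delete): buffer="dudyidmq" (len 8), cursors c1@1 c2@3 c3@6, authorship 1.2..3..
After op 4 (add_cursor(3)): buffer="dudyidmq" (len 8), cursors c1@1 c2@3 c4@3 c3@6, authorship 1.2..3..

Answer: dudyidmq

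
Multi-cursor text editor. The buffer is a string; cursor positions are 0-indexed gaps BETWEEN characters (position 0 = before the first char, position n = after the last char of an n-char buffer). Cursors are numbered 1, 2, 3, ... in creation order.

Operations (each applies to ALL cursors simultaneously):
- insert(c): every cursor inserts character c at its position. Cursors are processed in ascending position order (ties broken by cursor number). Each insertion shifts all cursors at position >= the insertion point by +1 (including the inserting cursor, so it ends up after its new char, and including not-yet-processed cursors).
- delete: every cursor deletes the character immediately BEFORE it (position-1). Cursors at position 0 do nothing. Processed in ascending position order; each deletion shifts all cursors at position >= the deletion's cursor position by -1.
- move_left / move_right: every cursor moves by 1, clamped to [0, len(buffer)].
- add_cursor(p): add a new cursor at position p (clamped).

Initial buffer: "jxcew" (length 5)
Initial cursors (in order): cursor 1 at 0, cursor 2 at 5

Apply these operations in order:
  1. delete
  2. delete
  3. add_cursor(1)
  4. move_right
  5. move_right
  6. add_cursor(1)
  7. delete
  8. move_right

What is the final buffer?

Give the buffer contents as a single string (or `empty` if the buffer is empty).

Answer: empty

Derivation:
After op 1 (delete): buffer="jxce" (len 4), cursors c1@0 c2@4, authorship ....
After op 2 (delete): buffer="jxc" (len 3), cursors c1@0 c2@3, authorship ...
After op 3 (add_cursor(1)): buffer="jxc" (len 3), cursors c1@0 c3@1 c2@3, authorship ...
After op 4 (move_right): buffer="jxc" (len 3), cursors c1@1 c3@2 c2@3, authorship ...
After op 5 (move_right): buffer="jxc" (len 3), cursors c1@2 c2@3 c3@3, authorship ...
After op 6 (add_cursor(1)): buffer="jxc" (len 3), cursors c4@1 c1@2 c2@3 c3@3, authorship ...
After op 7 (delete): buffer="" (len 0), cursors c1@0 c2@0 c3@0 c4@0, authorship 
After op 8 (move_right): buffer="" (len 0), cursors c1@0 c2@0 c3@0 c4@0, authorship 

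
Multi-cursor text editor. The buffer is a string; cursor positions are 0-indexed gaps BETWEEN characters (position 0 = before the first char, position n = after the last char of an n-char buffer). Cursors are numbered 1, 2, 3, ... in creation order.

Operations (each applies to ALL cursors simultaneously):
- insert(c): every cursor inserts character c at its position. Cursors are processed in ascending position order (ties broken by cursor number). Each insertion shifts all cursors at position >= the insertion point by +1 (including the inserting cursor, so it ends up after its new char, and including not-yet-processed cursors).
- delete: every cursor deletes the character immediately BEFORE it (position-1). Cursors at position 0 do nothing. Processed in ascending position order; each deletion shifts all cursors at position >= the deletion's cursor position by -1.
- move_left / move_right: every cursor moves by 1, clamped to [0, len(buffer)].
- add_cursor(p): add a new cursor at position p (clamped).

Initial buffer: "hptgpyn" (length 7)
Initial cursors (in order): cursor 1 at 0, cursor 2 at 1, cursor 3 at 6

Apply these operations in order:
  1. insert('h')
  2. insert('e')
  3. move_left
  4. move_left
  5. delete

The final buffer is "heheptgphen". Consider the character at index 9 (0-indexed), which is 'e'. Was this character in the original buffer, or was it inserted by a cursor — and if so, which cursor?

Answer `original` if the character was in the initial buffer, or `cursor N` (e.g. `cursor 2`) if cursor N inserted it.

Answer: cursor 3

Derivation:
After op 1 (insert('h')): buffer="hhhptgpyhn" (len 10), cursors c1@1 c2@3 c3@9, authorship 1.2.....3.
After op 2 (insert('e')): buffer="hehheptgpyhen" (len 13), cursors c1@2 c2@5 c3@12, authorship 11.22.....33.
After op 3 (move_left): buffer="hehheptgpyhen" (len 13), cursors c1@1 c2@4 c3@11, authorship 11.22.....33.
After op 4 (move_left): buffer="hehheptgpyhen" (len 13), cursors c1@0 c2@3 c3@10, authorship 11.22.....33.
After op 5 (delete): buffer="heheptgphen" (len 11), cursors c1@0 c2@2 c3@8, authorship 1122....33.
Authorship (.=original, N=cursor N): 1 1 2 2 . . . . 3 3 .
Index 9: author = 3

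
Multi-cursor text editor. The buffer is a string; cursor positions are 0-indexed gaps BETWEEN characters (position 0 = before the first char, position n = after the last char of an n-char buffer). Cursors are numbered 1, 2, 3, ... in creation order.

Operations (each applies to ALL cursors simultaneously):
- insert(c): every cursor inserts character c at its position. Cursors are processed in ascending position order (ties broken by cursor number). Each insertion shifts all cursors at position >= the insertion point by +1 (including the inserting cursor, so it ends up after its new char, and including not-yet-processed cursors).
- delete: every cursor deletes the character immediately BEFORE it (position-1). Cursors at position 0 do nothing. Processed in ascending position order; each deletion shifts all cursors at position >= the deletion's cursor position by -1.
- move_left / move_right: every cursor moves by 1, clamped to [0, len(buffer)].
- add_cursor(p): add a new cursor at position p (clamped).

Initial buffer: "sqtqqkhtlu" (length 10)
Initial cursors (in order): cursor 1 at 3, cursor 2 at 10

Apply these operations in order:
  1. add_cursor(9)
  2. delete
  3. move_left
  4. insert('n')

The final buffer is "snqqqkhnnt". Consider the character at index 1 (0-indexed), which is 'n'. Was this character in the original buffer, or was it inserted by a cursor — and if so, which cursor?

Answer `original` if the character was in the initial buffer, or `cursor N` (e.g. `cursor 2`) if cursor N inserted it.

Answer: cursor 1

Derivation:
After op 1 (add_cursor(9)): buffer="sqtqqkhtlu" (len 10), cursors c1@3 c3@9 c2@10, authorship ..........
After op 2 (delete): buffer="sqqqkht" (len 7), cursors c1@2 c2@7 c3@7, authorship .......
After op 3 (move_left): buffer="sqqqkht" (len 7), cursors c1@1 c2@6 c3@6, authorship .......
After op 4 (insert('n')): buffer="snqqqkhnnt" (len 10), cursors c1@2 c2@9 c3@9, authorship .1.....23.
Authorship (.=original, N=cursor N): . 1 . . . . . 2 3 .
Index 1: author = 1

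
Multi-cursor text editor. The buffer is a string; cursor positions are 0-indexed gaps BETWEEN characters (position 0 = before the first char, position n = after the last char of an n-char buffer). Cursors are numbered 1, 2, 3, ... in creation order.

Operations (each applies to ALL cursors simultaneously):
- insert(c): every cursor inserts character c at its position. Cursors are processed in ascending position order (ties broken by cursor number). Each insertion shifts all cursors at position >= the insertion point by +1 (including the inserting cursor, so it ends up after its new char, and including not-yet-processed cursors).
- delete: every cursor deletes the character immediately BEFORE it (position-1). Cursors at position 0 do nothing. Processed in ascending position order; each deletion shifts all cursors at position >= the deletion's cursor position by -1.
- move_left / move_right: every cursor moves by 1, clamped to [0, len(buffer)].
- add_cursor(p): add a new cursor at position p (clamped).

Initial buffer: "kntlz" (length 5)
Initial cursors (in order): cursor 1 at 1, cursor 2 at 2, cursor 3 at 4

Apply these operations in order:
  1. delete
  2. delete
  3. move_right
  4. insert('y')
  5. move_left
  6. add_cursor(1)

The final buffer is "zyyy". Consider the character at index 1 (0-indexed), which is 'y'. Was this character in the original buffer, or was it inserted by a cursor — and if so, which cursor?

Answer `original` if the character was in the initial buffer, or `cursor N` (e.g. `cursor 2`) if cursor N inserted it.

Answer: cursor 1

Derivation:
After op 1 (delete): buffer="tz" (len 2), cursors c1@0 c2@0 c3@1, authorship ..
After op 2 (delete): buffer="z" (len 1), cursors c1@0 c2@0 c3@0, authorship .
After op 3 (move_right): buffer="z" (len 1), cursors c1@1 c2@1 c3@1, authorship .
After op 4 (insert('y')): buffer="zyyy" (len 4), cursors c1@4 c2@4 c3@4, authorship .123
After op 5 (move_left): buffer="zyyy" (len 4), cursors c1@3 c2@3 c3@3, authorship .123
After op 6 (add_cursor(1)): buffer="zyyy" (len 4), cursors c4@1 c1@3 c2@3 c3@3, authorship .123
Authorship (.=original, N=cursor N): . 1 2 3
Index 1: author = 1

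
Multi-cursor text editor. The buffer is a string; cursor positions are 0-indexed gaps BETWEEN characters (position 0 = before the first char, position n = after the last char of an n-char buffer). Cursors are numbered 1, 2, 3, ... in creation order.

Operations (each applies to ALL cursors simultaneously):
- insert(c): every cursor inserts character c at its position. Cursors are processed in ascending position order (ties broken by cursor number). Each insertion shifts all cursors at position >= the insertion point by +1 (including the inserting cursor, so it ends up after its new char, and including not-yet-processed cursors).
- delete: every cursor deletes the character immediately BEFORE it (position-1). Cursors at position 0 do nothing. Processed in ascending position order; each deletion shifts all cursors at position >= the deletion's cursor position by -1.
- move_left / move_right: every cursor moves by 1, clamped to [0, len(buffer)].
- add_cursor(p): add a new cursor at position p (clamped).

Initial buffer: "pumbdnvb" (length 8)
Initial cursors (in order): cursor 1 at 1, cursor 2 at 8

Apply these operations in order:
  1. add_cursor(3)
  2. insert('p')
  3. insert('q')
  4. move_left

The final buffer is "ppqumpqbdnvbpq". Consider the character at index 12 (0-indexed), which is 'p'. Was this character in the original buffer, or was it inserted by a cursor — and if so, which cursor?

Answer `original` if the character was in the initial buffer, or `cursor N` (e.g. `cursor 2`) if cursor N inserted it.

After op 1 (add_cursor(3)): buffer="pumbdnvb" (len 8), cursors c1@1 c3@3 c2@8, authorship ........
After op 2 (insert('p')): buffer="ppumpbdnvbp" (len 11), cursors c1@2 c3@5 c2@11, authorship .1..3.....2
After op 3 (insert('q')): buffer="ppqumpqbdnvbpq" (len 14), cursors c1@3 c3@7 c2@14, authorship .11..33.....22
After op 4 (move_left): buffer="ppqumpqbdnvbpq" (len 14), cursors c1@2 c3@6 c2@13, authorship .11..33.....22
Authorship (.=original, N=cursor N): . 1 1 . . 3 3 . . . . . 2 2
Index 12: author = 2

Answer: cursor 2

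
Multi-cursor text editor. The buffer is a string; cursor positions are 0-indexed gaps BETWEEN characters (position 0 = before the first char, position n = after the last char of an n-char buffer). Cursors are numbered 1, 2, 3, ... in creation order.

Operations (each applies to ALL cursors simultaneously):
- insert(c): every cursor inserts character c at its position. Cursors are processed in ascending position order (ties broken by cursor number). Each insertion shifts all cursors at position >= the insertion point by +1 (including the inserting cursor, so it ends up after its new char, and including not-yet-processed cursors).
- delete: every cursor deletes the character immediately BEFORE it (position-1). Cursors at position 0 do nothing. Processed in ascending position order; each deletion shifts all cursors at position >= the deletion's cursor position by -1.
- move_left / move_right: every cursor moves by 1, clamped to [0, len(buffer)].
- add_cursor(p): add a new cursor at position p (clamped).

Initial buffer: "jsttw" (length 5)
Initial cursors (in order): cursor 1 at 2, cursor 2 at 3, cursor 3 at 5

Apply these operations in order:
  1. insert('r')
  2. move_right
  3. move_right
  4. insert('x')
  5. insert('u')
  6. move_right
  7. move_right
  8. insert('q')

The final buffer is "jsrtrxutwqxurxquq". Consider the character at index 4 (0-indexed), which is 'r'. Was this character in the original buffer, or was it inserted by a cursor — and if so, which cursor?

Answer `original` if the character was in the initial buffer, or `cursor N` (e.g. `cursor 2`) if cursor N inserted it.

Answer: cursor 2

Derivation:
After op 1 (insert('r')): buffer="jsrtrtwr" (len 8), cursors c1@3 c2@5 c3@8, authorship ..1.2..3
After op 2 (move_right): buffer="jsrtrtwr" (len 8), cursors c1@4 c2@6 c3@8, authorship ..1.2..3
After op 3 (move_right): buffer="jsrtrtwr" (len 8), cursors c1@5 c2@7 c3@8, authorship ..1.2..3
After op 4 (insert('x')): buffer="jsrtrxtwxrx" (len 11), cursors c1@6 c2@9 c3@11, authorship ..1.21..233
After op 5 (insert('u')): buffer="jsrtrxutwxurxu" (len 14), cursors c1@7 c2@11 c3@14, authorship ..1.211..22333
After op 6 (move_right): buffer="jsrtrxutwxurxu" (len 14), cursors c1@8 c2@12 c3@14, authorship ..1.211..22333
After op 7 (move_right): buffer="jsrtrxutwxurxu" (len 14), cursors c1@9 c2@13 c3@14, authorship ..1.211..22333
After op 8 (insert('q')): buffer="jsrtrxutwqxurxquq" (len 17), cursors c1@10 c2@15 c3@17, authorship ..1.211..12233233
Authorship (.=original, N=cursor N): . . 1 . 2 1 1 . . 1 2 2 3 3 2 3 3
Index 4: author = 2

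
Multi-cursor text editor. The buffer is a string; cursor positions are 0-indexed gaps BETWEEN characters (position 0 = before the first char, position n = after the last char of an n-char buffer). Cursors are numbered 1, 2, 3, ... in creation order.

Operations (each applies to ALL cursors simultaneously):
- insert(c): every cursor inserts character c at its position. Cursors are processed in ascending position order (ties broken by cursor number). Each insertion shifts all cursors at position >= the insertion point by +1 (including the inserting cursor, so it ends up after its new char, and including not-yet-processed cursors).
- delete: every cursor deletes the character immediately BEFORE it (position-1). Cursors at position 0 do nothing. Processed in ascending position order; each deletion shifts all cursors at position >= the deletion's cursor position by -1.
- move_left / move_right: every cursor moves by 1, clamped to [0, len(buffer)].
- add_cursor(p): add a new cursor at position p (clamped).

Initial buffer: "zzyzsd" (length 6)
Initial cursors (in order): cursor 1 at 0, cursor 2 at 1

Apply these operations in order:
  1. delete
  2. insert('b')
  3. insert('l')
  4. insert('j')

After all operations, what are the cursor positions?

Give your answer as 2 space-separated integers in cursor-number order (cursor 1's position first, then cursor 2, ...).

Answer: 6 6

Derivation:
After op 1 (delete): buffer="zyzsd" (len 5), cursors c1@0 c2@0, authorship .....
After op 2 (insert('b')): buffer="bbzyzsd" (len 7), cursors c1@2 c2@2, authorship 12.....
After op 3 (insert('l')): buffer="bbllzyzsd" (len 9), cursors c1@4 c2@4, authorship 1212.....
After op 4 (insert('j')): buffer="bblljjzyzsd" (len 11), cursors c1@6 c2@6, authorship 121212.....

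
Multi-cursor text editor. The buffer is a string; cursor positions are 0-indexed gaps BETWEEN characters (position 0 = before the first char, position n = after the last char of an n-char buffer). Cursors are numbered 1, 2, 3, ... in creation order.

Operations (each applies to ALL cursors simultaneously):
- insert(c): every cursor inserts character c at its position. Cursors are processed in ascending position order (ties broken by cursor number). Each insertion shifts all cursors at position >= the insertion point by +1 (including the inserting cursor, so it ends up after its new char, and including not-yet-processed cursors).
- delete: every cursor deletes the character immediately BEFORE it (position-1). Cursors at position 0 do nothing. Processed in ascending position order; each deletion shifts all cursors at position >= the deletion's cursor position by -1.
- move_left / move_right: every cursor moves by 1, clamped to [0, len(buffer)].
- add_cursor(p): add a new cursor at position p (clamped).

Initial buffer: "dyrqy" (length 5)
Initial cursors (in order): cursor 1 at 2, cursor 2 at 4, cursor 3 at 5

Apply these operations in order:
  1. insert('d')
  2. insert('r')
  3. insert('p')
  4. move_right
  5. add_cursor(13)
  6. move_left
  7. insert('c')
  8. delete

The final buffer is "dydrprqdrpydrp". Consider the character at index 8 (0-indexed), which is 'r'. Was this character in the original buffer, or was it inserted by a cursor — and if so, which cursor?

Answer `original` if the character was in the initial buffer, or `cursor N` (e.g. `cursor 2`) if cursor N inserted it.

Answer: cursor 2

Derivation:
After op 1 (insert('d')): buffer="dydrqdyd" (len 8), cursors c1@3 c2@6 c3@8, authorship ..1..2.3
After op 2 (insert('r')): buffer="dydrrqdrydr" (len 11), cursors c1@4 c2@8 c3@11, authorship ..11..22.33
After op 3 (insert('p')): buffer="dydrprqdrpydrp" (len 14), cursors c1@5 c2@10 c3@14, authorship ..111..222.333
After op 4 (move_right): buffer="dydrprqdrpydrp" (len 14), cursors c1@6 c2@11 c3@14, authorship ..111..222.333
After op 5 (add_cursor(13)): buffer="dydrprqdrpydrp" (len 14), cursors c1@6 c2@11 c4@13 c3@14, authorship ..111..222.333
After op 6 (move_left): buffer="dydrprqdrpydrp" (len 14), cursors c1@5 c2@10 c4@12 c3@13, authorship ..111..222.333
After op 7 (insert('c')): buffer="dydrpcrqdrpcydcrcp" (len 18), cursors c1@6 c2@12 c4@15 c3@17, authorship ..1111..2222.34333
After op 8 (delete): buffer="dydrprqdrpydrp" (len 14), cursors c1@5 c2@10 c4@12 c3@13, authorship ..111..222.333
Authorship (.=original, N=cursor N): . . 1 1 1 . . 2 2 2 . 3 3 3
Index 8: author = 2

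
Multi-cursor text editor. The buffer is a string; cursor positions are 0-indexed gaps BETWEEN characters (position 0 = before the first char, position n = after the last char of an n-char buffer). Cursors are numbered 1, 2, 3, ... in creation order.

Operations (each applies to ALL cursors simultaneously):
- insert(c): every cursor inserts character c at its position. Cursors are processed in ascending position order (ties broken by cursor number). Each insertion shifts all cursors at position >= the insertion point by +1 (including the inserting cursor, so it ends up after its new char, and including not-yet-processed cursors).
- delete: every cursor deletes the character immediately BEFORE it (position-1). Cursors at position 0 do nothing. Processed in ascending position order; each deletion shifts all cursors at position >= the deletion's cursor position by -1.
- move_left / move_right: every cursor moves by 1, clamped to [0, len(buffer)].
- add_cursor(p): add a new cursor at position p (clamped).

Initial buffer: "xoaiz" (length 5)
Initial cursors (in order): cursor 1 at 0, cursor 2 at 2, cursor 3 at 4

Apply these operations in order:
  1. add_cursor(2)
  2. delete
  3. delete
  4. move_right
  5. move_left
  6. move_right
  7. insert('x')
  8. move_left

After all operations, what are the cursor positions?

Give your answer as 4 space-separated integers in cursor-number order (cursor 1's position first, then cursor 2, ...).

After op 1 (add_cursor(2)): buffer="xoaiz" (len 5), cursors c1@0 c2@2 c4@2 c3@4, authorship .....
After op 2 (delete): buffer="az" (len 2), cursors c1@0 c2@0 c4@0 c3@1, authorship ..
After op 3 (delete): buffer="z" (len 1), cursors c1@0 c2@0 c3@0 c4@0, authorship .
After op 4 (move_right): buffer="z" (len 1), cursors c1@1 c2@1 c3@1 c4@1, authorship .
After op 5 (move_left): buffer="z" (len 1), cursors c1@0 c2@0 c3@0 c4@0, authorship .
After op 6 (move_right): buffer="z" (len 1), cursors c1@1 c2@1 c3@1 c4@1, authorship .
After op 7 (insert('x')): buffer="zxxxx" (len 5), cursors c1@5 c2@5 c3@5 c4@5, authorship .1234
After op 8 (move_left): buffer="zxxxx" (len 5), cursors c1@4 c2@4 c3@4 c4@4, authorship .1234

Answer: 4 4 4 4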